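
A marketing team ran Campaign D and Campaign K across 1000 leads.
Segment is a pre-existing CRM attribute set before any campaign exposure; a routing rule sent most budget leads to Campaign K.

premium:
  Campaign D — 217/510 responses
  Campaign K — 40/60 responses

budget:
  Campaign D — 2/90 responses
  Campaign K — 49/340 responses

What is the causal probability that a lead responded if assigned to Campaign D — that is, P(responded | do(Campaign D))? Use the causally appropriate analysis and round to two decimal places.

Customer segment is set before the campaign has any effect — it is not caused by the campaign — and it independently drives the outcome. That makes it a confounder, so the causal comparison is within customer segment levels.
Standardising Campaign D to the population customer segment mix: 0.570·217/510 + 0.430·2/90 = 0.252.

0.25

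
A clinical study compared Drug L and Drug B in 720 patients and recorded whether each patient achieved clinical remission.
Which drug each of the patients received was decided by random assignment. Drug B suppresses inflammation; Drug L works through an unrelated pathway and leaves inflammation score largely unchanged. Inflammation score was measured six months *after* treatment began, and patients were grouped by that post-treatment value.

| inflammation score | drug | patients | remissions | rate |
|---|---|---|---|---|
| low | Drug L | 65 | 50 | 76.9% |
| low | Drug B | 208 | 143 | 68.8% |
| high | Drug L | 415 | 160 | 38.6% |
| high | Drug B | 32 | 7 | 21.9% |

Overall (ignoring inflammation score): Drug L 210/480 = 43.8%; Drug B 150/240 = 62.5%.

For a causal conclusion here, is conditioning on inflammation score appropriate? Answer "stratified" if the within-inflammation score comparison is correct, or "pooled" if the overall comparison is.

pooled

Within every inflammation score level Drug L has the higher rate, yet pooled Drug B does — Simpson's reversal.
Inflammation score is downstream of the drug. One should not condition on a consequence of treatment, so the overall rates are the right comparison.
Pooled: Drug L 43.8% vs Drug B 62.5%; Drug B is higher overall.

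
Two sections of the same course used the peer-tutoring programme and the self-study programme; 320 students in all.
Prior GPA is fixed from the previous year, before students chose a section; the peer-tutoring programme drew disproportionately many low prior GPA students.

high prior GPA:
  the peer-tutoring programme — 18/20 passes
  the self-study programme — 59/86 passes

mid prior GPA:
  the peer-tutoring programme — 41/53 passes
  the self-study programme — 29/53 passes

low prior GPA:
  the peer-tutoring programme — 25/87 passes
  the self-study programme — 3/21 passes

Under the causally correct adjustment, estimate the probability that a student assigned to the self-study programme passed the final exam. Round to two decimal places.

0.46

The prior GPA band-specific comparison favours the peer-tutoring programme throughout, but the pooled figures favour the self-study programme. The question is whether to condition on prior GPA band.
Prior GPA band is set before the teaching method has any effect — it is not caused by the teaching method — and it independently drives the outcome. That makes it a confounder, so the causal comparison is within prior GPA band levels.
Standardising the self-study programme to the population prior GPA band mix: 0.331·59/86 + 0.331·29/53 + 0.338·3/21 = 0.457.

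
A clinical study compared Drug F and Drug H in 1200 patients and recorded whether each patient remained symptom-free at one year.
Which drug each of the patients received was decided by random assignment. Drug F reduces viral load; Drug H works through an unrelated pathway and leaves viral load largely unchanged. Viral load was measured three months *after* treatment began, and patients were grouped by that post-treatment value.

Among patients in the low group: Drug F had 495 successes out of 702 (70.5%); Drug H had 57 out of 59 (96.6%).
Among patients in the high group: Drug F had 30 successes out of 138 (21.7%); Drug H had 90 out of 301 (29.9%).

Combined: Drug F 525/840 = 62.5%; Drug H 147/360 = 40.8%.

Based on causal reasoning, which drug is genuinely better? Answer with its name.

Drug F

Viral load here is a post-treatment variable shaped by the drug; conditioning on it would introduce bias rather than remove it. The overall comparison is the causal one.
Pooled: Drug F 62.5% vs Drug H 40.8%; Drug F is higher overall.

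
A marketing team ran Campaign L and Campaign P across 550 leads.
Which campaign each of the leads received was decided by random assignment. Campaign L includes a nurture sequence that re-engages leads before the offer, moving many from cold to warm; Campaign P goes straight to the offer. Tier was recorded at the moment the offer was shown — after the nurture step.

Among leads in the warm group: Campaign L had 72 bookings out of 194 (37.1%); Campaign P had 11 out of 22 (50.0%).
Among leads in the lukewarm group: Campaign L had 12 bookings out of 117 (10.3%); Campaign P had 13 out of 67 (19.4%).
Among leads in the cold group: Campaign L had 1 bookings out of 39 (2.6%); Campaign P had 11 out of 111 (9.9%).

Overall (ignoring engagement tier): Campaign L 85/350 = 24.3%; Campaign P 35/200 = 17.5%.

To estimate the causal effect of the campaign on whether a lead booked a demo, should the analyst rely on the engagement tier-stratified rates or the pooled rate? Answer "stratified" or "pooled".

The engagement tier-specific comparison favours Campaign P throughout, but the pooled figures favour Campaign L. The question is whether to condition on engagement tier.
Engagement tier lies on the pathway campaign → engagement tier → outcome, so adjusting for it blocks the indirect effect. For the total causal effect of campaign, use the unadjusted pooled rates.
Pooled: Campaign L 24.3% vs Campaign P 17.5%; Campaign L is higher overall.

pooled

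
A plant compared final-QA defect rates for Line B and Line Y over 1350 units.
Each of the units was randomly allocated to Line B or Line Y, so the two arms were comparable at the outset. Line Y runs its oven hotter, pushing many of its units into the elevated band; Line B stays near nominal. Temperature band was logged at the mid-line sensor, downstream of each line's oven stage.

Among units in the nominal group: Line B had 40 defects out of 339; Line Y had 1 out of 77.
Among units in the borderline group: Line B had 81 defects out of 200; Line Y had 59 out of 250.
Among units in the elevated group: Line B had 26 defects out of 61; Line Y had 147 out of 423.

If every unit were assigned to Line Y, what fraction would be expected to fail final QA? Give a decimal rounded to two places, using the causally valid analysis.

In-process temperature band is downstream of the line. One should not condition on a consequence of treatment, so the overall rates are the right comparison.
So P(outcome | do(Line Y)) is just the pooled rate for Line Y: 207/750 = 0.276.

0.28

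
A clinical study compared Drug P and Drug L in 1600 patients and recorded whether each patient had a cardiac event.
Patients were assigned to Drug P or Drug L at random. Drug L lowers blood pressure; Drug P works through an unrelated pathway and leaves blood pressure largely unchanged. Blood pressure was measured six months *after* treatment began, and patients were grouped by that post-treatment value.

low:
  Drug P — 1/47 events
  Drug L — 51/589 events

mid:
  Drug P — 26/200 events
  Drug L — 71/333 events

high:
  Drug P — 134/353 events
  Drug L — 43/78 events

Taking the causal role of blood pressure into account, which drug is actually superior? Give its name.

Drug L

Blood pressure here is a post-treatment variable shaped by the drug; conditioning on it would introduce bias rather than remove it. The overall comparison is the causal one.
Pooled: Drug P 26.8% vs Drug L 16.5%; Drug L is lower overall.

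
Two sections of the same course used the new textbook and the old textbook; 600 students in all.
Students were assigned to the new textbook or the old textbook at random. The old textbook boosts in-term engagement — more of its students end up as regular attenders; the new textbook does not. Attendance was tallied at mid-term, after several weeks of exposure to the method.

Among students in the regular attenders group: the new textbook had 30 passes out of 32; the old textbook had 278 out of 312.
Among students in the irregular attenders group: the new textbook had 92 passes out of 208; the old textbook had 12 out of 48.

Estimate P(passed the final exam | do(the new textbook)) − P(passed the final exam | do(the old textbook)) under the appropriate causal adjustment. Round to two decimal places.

-0.30

The mid-term attendance-specific comparison favours the new textbook throughout, but the pooled figures favour the old textbook. The question is whether to condition on mid-term attendance.
Mid-term attendance here is a post-treatment variable shaped by the teaching method; conditioning on it would introduce bias rather than remove it. The overall comparison is the causal one.
The causal difference is the pooled difference: 0.508 − 0.806 = -0.297.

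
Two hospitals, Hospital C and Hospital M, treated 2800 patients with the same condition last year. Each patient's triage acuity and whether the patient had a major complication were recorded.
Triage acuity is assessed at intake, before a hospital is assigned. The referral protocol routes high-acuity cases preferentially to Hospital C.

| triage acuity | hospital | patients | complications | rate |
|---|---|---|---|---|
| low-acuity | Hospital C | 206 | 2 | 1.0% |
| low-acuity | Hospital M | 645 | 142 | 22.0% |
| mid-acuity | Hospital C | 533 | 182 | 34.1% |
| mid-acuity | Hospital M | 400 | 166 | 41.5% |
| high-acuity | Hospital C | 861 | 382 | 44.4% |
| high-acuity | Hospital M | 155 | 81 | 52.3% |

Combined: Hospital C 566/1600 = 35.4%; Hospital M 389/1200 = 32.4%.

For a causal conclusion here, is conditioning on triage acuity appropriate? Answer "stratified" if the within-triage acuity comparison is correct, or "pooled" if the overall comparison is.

stratified

Within every triage acuity level Hospital C has the lower rate, yet pooled Hospital M does — Simpson's reversal.
Triage acuity differs across hospitals for reasons unrelated to any effect of the hospital itself, and it separately predicts the outcome — a classic confounder. We must compare within triage acuity levels.
Within each level — low-acuity: 1.0% vs 22.0%; mid-acuity: 34.1% vs 41.5%; high-acuity: 44.4% vs 52.3% — Hospital C is lower every time.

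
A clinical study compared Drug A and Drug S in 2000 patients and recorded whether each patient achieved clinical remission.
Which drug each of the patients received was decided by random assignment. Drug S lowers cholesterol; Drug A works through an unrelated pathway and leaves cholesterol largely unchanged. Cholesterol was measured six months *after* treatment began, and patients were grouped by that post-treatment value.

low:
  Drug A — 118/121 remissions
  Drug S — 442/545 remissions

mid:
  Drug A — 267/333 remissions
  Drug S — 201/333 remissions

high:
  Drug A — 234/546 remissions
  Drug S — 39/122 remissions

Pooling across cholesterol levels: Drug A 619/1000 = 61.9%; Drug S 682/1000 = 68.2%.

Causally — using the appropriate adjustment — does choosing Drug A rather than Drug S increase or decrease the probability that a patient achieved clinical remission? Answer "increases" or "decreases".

The cholesterol-specific comparison favours Drug A throughout, but the pooled figures favour Drug S. The question is whether to condition on cholesterol.
The distribution of cholesterol is itself part of what the drug does — it is an intermediate outcome. Holding it fixed would remove that part of the effect; the total effect is the pooled difference.
Pooled: Drug A 61.9% vs Drug S 68.2%; Drug S is higher overall.

decreases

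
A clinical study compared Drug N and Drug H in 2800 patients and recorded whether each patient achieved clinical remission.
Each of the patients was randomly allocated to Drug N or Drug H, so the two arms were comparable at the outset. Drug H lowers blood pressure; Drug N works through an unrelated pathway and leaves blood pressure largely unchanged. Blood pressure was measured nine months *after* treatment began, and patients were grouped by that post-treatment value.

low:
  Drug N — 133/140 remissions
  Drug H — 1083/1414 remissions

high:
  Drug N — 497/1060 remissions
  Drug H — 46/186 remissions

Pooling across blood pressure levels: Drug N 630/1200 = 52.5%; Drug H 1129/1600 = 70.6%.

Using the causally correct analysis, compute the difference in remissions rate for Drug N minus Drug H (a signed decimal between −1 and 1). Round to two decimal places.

Blood pressure is downstream of the drug. One should not condition on a consequence of treatment, so the overall rates are the right comparison.
The causal difference is the pooled difference: 0.525 − 0.706 = -0.181.

-0.18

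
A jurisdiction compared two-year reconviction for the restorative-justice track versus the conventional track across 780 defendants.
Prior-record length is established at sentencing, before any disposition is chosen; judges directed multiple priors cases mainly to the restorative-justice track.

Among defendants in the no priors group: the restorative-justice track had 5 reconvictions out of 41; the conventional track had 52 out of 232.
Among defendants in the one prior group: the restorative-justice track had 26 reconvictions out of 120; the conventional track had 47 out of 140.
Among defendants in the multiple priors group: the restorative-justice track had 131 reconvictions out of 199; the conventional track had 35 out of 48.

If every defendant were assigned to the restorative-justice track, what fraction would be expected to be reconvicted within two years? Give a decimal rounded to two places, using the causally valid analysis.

0.32

Prior-record length is set before the disposition has any effect — it is not caused by the disposition — and it independently drives the outcome. That makes it a confounder, so the causal comparison is within prior-record length levels.
Standardising the restorative-justice track to the population prior-record length mix: 0.350·5/41 + 0.333·26/120 + 0.317·131/199 = 0.323.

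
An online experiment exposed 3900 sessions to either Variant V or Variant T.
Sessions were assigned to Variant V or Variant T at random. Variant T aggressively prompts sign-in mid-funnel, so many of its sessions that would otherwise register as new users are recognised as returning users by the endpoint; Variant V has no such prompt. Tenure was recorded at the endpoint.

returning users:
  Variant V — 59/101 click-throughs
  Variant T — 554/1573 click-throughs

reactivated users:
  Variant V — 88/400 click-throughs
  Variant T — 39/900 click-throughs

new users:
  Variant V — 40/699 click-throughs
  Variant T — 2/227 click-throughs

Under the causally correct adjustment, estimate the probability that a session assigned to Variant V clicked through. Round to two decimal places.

User tenure here is a post-treatment variable shaped by the variant; conditioning on it would introduce bias rather than remove it. The overall comparison is the causal one.
So P(outcome | do(Variant V)) is just the pooled rate for Variant V: 187/1200 = 0.156.

0.16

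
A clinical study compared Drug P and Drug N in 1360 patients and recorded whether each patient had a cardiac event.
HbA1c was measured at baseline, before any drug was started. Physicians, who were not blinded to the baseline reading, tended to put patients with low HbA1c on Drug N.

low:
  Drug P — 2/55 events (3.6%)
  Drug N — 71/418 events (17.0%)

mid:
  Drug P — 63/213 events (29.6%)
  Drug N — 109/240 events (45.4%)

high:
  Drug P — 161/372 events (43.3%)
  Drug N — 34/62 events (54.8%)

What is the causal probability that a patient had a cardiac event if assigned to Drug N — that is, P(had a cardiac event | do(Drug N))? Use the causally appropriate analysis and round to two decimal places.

Since HbA1c is a pre-existing factor (not a product of the drug) and it affects the outcome on its own, it is a confounder. The stratified rates, not the pooled rate, identify the causal effect.
Standardising Drug N to the population HbA1c mix: 0.348·71/418 + 0.333·109/240 + 0.319·34/62 = 0.385.

0.39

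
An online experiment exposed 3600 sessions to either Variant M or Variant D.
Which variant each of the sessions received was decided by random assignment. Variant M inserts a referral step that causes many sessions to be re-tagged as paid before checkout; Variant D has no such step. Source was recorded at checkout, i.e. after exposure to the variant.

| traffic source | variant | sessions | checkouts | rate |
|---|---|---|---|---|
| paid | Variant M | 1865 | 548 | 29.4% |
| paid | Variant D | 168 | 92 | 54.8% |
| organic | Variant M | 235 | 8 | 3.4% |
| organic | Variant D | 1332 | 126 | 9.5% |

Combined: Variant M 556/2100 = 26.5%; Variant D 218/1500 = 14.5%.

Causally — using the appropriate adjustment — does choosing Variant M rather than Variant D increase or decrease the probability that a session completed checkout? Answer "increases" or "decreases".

Within every traffic source level Variant D has the higher rate, yet pooled Variant M does — Simpson's reversal.
Traffic source is downstream of the variant. One should not condition on a consequence of treatment, so the overall rates are the right comparison.
Pooled: Variant M 26.5% vs Variant D 14.5%; Variant M is higher overall.

increases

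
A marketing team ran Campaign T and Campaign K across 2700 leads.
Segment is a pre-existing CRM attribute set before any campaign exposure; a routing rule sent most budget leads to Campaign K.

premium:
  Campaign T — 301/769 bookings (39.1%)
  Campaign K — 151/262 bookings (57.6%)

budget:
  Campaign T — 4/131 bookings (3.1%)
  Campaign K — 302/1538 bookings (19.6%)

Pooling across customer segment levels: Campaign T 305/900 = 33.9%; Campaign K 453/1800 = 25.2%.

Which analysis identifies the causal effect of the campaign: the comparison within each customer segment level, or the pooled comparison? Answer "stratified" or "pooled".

Campaign K is higher inside every customer segment stratum but Campaign T is higher in aggregate. Whether to stratify depends on how customer segment relates to the campaign.
Nothing the campaign does changes customer segment; the imbalance is an allocation artefact. With customer segment also predicting the outcome, the pooled figure is confounded, and the within-stratum comparison is the causal one.
Within each level — premium: 39.1% vs 57.6%; budget: 3.1% vs 19.6% — Campaign K is higher every time.

stratified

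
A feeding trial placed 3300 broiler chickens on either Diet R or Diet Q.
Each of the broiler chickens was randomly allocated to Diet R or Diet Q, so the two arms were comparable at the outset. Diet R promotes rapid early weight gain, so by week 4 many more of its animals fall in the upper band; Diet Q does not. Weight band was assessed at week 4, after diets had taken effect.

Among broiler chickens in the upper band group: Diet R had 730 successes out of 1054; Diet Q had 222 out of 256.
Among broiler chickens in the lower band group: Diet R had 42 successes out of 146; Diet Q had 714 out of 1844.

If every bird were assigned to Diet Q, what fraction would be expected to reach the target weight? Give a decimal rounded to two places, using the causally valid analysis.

0.45

Within every week-4 weight band level Diet Q has the higher rate, yet pooled Diet R does — Simpson's reversal.
Stratifying would compare diets among broiler chickens the diets themselves sorted into week-4 weight band groups — a form of selection on an intermediate. The unconditioned pooled rates give the total causal effect.
So P(outcome | do(Diet Q)) is just the pooled rate for Diet Q: 936/2100 = 0.446.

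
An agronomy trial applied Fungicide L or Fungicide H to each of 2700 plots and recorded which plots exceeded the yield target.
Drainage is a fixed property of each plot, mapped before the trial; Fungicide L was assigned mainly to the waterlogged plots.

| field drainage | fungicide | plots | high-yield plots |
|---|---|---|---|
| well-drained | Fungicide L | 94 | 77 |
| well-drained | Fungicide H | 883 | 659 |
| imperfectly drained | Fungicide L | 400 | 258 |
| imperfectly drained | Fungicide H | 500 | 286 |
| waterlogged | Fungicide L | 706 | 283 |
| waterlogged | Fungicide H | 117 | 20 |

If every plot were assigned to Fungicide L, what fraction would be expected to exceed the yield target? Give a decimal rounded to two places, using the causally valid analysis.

Field drainage differs across fungicides for reasons unrelated to any effect of the fungicide itself, and it separately predicts the outcome — a classic confounder. We must compare within field drainage levels.
Standardising Fungicide L to the population field drainage mix: 0.362·77/94 + 0.333·258/400 + 0.305·283/706 = 0.634.

0.63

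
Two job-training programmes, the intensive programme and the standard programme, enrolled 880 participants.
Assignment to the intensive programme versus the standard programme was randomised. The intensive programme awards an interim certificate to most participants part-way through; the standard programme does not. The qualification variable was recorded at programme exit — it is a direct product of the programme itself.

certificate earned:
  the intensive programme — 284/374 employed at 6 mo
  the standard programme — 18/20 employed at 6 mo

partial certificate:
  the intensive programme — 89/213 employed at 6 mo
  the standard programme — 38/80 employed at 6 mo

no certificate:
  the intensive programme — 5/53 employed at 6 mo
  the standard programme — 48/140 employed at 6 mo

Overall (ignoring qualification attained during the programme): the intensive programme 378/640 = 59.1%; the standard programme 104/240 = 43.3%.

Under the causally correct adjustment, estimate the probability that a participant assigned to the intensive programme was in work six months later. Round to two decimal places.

0.59

The qualification attained during the programme-specific comparison favours the standard programme throughout, but the pooled figures favour the intensive programme. The question is whether to condition on qualification attained during the programme.
Qualification attained during the programme is downstream of the programme. One should not condition on a consequence of treatment, so the overall rates are the right comparison.
So P(outcome | do(the intensive programme)) is just the pooled rate for the intensive programme: 378/640 = 0.591.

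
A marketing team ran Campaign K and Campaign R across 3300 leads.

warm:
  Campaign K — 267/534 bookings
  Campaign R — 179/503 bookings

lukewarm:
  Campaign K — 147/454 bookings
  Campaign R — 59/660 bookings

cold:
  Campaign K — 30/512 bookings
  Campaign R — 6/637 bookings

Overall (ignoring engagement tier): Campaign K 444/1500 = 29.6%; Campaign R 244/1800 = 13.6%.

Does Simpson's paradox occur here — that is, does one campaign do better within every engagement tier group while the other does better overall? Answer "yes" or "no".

Within each engagement tier level (warm 50.0% vs 35.6%; lukewarm 32.4% vs 8.9%; cold 5.9% vs 0.9%), Campaign K has the higher rate every time. Pooled: 29.6% vs 13.6% — Campaign K has the higher rate overall. They agree.

no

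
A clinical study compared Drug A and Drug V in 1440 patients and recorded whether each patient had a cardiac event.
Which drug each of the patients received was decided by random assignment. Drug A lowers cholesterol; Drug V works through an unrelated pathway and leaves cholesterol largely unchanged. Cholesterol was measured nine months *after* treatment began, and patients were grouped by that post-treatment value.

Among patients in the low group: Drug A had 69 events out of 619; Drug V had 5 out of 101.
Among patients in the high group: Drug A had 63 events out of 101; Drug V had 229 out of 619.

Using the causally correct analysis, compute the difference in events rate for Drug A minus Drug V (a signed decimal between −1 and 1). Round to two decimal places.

Because the drug influences cholesterol, cholesterol is a post-treatment mediator, not a confounder. Stratifying on it would bias the estimate; the causal effect is the crude pooled difference.
The causal difference is the pooled difference: 0.183 − 0.325 = -0.142.

-0.14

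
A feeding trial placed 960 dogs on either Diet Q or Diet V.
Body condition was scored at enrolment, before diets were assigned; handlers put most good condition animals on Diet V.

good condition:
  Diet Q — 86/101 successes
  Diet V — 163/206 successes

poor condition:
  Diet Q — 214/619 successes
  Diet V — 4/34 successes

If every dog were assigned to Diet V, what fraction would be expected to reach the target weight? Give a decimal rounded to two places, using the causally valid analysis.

Within every starting body condition level Diet Q has the higher rate, yet pooled Diet V does — Simpson's reversal.
Starting body condition satisfies the back-door criterion: it is not a descendant of the diet, and it blocks the spurious path from diet to outcome. Adjusting for it (i.e., using the within-starting body condition rates) gives the causal effect.
Standardising Diet V to the population starting body condition mix: 0.320·163/206 + 0.680·4/34 = 0.333.

0.33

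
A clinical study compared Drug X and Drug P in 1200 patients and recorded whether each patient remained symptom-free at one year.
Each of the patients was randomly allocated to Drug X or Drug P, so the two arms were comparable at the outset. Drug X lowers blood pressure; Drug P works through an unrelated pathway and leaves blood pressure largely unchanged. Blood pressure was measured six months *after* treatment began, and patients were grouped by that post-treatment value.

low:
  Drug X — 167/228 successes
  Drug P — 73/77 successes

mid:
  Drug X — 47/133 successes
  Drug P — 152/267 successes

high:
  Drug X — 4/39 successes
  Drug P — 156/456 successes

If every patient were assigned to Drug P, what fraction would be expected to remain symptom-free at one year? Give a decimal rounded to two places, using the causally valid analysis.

Drug P is higher inside every blood pressure stratum but Drug X is higher in aggregate. Whether to stratify depends on how blood pressure relates to the drug.
Because the drug influences blood pressure, blood pressure is a post-treatment mediator, not a confounder. Stratifying on it would bias the estimate; the causal effect is the crude pooled difference.
So P(outcome | do(Drug P)) is just the pooled rate for Drug P: 381/800 = 0.476.

0.48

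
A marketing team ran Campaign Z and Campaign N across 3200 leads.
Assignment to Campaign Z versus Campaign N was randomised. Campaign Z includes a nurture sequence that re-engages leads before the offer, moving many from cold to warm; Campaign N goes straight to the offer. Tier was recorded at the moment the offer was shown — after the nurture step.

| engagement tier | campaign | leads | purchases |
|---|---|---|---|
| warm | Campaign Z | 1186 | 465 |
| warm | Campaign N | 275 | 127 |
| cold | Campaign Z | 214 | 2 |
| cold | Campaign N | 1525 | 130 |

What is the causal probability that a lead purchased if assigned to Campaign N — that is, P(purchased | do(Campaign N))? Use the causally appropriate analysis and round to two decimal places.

Campaign N is higher inside every engagement tier stratum but Campaign Z is higher in aggregate. Whether to stratify depends on how engagement tier relates to the campaign.
Stratifying would compare campaigns among leads the campaigns themselves sorted into engagement tier groups — a form of selection on an intermediate. The unconditioned pooled rates give the total causal effect.
So P(outcome | do(Campaign N)) is just the pooled rate for Campaign N: 257/1800 = 0.143.

0.14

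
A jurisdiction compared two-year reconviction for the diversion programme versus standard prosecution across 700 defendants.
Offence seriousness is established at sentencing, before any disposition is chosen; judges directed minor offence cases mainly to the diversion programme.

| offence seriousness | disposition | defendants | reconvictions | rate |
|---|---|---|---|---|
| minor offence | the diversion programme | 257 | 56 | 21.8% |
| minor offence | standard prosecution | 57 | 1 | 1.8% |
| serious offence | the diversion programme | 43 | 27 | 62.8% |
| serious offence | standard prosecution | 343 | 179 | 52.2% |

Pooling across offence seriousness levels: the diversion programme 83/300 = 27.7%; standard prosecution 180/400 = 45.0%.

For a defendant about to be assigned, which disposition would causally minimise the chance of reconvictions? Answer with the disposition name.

standard prosecution

Offence seriousness differs across dispositions for reasons unrelated to any effect of the disposition itself, and it separately predicts the outcome — a classic confounder. We must compare within offence seriousness levels.
Within each level — minor offence: 21.8% vs 1.8%; serious offence: 62.8% vs 52.2% — standard prosecution is lower every time.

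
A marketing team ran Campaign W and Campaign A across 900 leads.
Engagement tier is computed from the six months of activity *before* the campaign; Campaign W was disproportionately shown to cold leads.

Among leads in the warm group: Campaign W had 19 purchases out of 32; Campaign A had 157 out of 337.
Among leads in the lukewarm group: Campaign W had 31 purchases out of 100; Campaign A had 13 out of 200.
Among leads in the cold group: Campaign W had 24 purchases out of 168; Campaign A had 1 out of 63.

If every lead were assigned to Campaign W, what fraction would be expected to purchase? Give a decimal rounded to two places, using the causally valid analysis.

Nothing the campaign does changes engagement tier; the imbalance is an allocation artefact. With engagement tier also predicting the outcome, the pooled figure is confounded, and the within-stratum comparison is the causal one.
Standardising Campaign W to the population engagement tier mix: 0.410·19/32 + 0.333·31/100 + 0.257·24/168 = 0.383.

0.38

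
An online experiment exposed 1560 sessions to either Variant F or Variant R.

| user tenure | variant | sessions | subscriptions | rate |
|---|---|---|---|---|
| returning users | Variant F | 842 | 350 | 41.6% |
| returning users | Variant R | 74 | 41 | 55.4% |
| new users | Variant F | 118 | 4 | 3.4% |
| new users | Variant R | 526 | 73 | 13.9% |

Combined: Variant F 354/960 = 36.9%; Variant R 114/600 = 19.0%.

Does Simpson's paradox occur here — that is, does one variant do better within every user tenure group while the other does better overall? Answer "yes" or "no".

yes

Within each user tenure level (returning users 41.6% vs 55.4%; new users 3.4% vs 13.9%), Variant R has the higher rate every time. Pooled: 36.9% vs 19.0% — Variant F has the higher rate overall. The two comparisons disagree.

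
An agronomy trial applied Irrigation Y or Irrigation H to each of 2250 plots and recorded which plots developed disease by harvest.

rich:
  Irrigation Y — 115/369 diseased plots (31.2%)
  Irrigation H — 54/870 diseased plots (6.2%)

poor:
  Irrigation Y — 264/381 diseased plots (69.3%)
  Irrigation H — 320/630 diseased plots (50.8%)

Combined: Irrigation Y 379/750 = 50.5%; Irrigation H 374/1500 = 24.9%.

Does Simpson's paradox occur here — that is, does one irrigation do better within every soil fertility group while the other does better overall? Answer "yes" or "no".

no

Within each soil fertility level (rich 31.2% vs 6.2%; poor 69.3% vs 50.8%), Irrigation H has the lower rate every time. Pooled: 50.5% vs 24.9% — Irrigation H has the lower rate overall. They agree.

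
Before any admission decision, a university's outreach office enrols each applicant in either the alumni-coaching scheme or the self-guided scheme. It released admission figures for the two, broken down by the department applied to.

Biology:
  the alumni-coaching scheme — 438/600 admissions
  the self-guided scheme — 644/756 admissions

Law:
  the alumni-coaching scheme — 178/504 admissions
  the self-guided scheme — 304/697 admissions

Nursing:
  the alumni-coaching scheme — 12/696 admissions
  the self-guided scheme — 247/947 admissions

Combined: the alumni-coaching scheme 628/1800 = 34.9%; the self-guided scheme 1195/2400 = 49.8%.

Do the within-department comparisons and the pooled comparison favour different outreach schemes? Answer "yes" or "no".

no

Within each department level (Biology 73.0% vs 85.2%; Law 35.3% vs 43.6%; Nursing 1.7% vs 26.1%), the self-guided scheme has the higher rate every time. Pooled: 34.9% vs 49.8% — the self-guided scheme has the higher rate overall. They agree.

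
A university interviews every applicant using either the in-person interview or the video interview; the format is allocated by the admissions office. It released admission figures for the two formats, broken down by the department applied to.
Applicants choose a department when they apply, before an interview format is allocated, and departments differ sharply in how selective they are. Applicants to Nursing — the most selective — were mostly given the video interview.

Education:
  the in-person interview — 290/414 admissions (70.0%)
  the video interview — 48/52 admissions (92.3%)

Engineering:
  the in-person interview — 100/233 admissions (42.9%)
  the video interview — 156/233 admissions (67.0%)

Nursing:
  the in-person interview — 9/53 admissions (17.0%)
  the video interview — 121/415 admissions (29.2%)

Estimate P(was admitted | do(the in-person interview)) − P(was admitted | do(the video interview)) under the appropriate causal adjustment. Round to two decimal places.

The stratified and pooled comparisons disagree (the video interview wins within each department; the in-person interview wins overall), so the answer turns on the causal role of department.
Department is set before the interview format has any effect — it is not caused by the interview format — and it independently drives the outcome. That makes it a confounder, so the causal comparison is within department levels.
Adjusting over the population distribution of department: 0.333·(0.700−0.923) + 0.333·(0.429−0.670) + 0.334·(0.170−0.292) = -0.195.

-0.19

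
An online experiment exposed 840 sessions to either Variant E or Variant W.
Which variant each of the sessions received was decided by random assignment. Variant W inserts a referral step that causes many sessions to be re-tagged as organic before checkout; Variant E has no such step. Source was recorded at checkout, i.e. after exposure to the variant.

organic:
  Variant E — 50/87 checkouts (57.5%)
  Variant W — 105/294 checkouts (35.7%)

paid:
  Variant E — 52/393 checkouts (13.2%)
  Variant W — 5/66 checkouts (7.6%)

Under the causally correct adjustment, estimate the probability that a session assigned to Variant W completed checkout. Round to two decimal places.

Traffic source is downstream of the variant. One should not condition on a consequence of treatment, so the overall rates are the right comparison.
So P(outcome | do(Variant W)) is just the pooled rate for Variant W: 110/360 = 0.306.

0.31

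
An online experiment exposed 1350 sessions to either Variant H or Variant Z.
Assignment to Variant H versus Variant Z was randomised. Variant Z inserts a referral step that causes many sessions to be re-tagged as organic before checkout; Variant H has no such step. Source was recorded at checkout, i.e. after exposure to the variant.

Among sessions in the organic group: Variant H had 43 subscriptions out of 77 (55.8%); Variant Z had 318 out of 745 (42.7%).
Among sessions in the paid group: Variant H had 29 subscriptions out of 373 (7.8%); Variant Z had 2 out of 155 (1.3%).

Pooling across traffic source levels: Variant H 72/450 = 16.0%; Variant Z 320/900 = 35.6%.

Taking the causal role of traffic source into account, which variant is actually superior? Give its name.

Variant Z

Variant H is higher inside every traffic source stratum but Variant Z is higher in aggregate. Whether to stratify depends on how traffic source relates to the variant.
Traffic source is downstream of the variant. One should not condition on a consequence of treatment, so the overall rates are the right comparison.
Pooled: Variant H 16.0% vs Variant Z 35.6%; Variant Z is higher overall.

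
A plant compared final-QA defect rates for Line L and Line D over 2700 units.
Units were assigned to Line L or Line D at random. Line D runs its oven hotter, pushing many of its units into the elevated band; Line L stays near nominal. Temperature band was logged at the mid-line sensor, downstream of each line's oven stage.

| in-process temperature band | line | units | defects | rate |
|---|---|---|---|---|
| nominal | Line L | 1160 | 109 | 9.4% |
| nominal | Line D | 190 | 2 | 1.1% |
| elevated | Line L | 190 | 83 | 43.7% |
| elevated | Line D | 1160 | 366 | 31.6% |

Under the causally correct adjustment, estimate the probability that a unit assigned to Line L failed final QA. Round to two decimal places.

Within every in-process temperature band level Line D has the lower rate, yet pooled Line L does — Simpson's reversal.
In-process temperature band is recorded after the line and is itself shifted by it — it sits on the causal path from line to outcome. Conditioning on a mediator would strip out part of the effect we want; the pooled comparison gives the total causal effect.
So P(outcome | do(Line L)) is just the pooled rate for Line L: 192/1350 = 0.142.

0.14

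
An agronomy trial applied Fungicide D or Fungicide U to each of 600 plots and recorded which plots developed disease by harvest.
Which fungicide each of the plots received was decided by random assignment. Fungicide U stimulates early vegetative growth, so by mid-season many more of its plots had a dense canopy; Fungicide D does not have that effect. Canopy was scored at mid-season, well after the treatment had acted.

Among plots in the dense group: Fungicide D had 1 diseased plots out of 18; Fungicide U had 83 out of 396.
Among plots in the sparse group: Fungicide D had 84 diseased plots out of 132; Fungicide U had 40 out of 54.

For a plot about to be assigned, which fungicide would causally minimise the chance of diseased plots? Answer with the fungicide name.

The stratified and pooled comparisons disagree (Fungicide D wins within each mid-season canopy; Fungicide U wins overall), so the answer turns on the causal role of mid-season canopy.
Mid-season canopy lies on the pathway fungicide → mid-season canopy → outcome, so adjusting for it blocks the indirect effect. For the total causal effect of fungicide, use the unadjusted pooled rates.
Pooled: Fungicide D 56.7% vs Fungicide U 27.3%; Fungicide U is lower overall.

Fungicide U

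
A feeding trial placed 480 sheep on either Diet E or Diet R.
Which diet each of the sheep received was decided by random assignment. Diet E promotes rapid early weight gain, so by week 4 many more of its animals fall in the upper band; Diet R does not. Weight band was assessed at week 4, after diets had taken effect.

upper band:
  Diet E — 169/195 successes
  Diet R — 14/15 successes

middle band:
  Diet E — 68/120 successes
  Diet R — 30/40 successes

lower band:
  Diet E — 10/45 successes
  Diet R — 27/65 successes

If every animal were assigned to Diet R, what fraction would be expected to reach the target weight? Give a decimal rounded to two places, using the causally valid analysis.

Diet R is higher inside every week-4 weight band stratum but Diet E is higher in aggregate. Whether to stratify depends on how week-4 weight band relates to the diet.
Because the diet influences week-4 weight band, week-4 weight band is a post-treatment mediator, not a confounder. Stratifying on it would bias the estimate; the causal effect is the crude pooled difference.
So P(outcome | do(Diet R)) is just the pooled rate for Diet R: 71/120 = 0.592.

0.59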